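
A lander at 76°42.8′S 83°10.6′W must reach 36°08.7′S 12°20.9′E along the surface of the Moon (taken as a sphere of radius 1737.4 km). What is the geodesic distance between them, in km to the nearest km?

Let φ₁ = -1.3389 rad, φ₂ = -0.6308 rad, and Δλ = 1.6672 rad.
Haversine: a = sin²(Δφ/2) + cos φ₁ cos φ₂ sin²(Δλ/2) = 0.1202 + (0.2298)(0.8075)(0.5481) = 0.22191.
Central angle c = 2·arcsin(√a) = 0.98102 rad.
Distance = R·c = 1737.4 × 0.9810 ≈ 1704 km.

1704 km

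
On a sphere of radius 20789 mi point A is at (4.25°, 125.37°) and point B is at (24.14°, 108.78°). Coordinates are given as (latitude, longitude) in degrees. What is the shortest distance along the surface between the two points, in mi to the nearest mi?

In radians: φ₁ = 0.0742, φ₂ = 0.4213, Δλ = -16.590° = -0.2896 rad.
cos c = sin φ₁ sin φ₂ + cos φ₁ cos φ₂ cos Δλ = (0.0741)(0.4090) + (0.9973)(0.9125)(0.9584) = 0.90246,
so c = arccos(0.90246) = 0.44534 rad.
Distance = R·c = 20789 × 0.4453 ≈ 9258 mi.

9258 mi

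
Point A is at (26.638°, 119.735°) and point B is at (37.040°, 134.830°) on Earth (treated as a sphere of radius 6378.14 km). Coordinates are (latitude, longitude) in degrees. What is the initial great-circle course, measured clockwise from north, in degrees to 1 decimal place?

47.1°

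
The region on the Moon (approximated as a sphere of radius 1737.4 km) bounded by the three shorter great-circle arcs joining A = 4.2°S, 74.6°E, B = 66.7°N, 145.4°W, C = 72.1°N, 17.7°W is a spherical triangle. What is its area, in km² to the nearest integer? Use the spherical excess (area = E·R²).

2205040 km²

Side lengths (central angles): a = 0.6441, b = 1.6529, c = 1.9492 rad; semiperimeter s = 2.1231.
By l'Huilier's theorem, tan(E/4) = √[tan(s/2) tan((s−a)/2) tan((s−b)/2) tan((s−c)/2)], giving spherical excess E = 0.7305 rad.
Area = E·R² = 0.7305 × (1737.4)² ≈ 2205040 km².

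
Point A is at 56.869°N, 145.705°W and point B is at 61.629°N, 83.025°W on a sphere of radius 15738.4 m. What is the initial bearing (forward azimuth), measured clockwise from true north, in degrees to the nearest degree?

55°

With φ₁ = 0.9926, φ₂ = 1.0756, Δλ = 1.0940 rad, the forward-azimuth formula gives
θ = atan2( sin Δλ cos φ₂ , cos φ₁ sin φ₂ − sin φ₁ cos φ₂ cos Δλ ) = atan2(0.4222, 0.2983) = 54.76°.
So the initial bearing is 55°.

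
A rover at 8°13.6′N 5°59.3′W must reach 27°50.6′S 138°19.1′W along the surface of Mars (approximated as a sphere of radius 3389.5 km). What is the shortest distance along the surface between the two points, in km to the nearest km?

In radians: φ₁ = 0.1436, φ₂ = -0.4860, Δλ = -132.330° = -2.3096 rad.
cos c = sin φ₁ sin φ₂ + cos φ₁ cos φ₂ cos Δλ = (0.1431)(-0.4671) + (0.9897)(0.8842)(-0.6734) = -0.65614,
so c = arccos(-0.65614) = 2.28649 rad.
Distance = R·c = 3389.5 × 2.2865 ≈ 7750 km.

7750 km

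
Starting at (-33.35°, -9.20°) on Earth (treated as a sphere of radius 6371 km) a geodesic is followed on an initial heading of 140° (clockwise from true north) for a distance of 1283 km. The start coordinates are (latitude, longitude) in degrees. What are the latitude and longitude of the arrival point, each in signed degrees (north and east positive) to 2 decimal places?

-41.81°, 0.73°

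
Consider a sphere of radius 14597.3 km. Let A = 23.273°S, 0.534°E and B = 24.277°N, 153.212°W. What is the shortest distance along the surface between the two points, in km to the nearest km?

Let φ₁ = -0.4062 rad, φ₂ = 0.4237 rad, and Δλ = -2.6834 rad.
Haversine: a = sin²(Δφ/2) + cos φ₁ cos φ₂ sin²(Δλ/2) = 0.1625 + (0.9186)(0.9116)(0.9484) = 0.95673.
Central angle c = 2·arcsin(√a) = 2.72251 rad.
Distance = R·c = 14597.3 × 2.7225 ≈ 39741 km.

39741 km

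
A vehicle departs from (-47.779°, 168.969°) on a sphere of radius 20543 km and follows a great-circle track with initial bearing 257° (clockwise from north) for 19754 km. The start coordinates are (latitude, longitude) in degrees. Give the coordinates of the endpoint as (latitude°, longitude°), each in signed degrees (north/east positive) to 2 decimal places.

Angular distance δ = d/R = 19754/20543 = 0.96159 rad; initial bearing θ = 4.4855 rad.
sin φ₂ = sin φ₁ cos δ + cos φ₁ sin δ cos θ = (-0.7406)(0.5722) + (0.6720)(0.8201)(-0.2250) = -0.5477, so φ₂ = -33.21°.
Δλ = atan2(sin θ sin δ cos φ₁, cos δ − sin φ₁ sin φ₂) = atan2(-0.5370, 0.1666) = -72.764°.
λ₂ = 168.969° − 72.764° = 96.20°.

-33.21°, 96.20°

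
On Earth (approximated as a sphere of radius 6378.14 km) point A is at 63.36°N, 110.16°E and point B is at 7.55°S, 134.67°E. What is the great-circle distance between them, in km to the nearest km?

8162 km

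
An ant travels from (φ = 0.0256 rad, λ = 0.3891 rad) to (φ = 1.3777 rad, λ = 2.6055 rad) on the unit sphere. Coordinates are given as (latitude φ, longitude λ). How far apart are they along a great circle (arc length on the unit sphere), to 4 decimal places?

1.6612

In radians: φ₁ = 0.0256, φ₂ = 1.3777, Δλ = 126.990° = 2.2164 rad.
Haversine: a = sin²(Δφ/2) + cos φ₁ cos φ₂ sin²(Δλ/2) = 0.3915 + (0.9997)(0.1919)(0.8008) = 0.54515.
Central angle c = 2·arcsin(√a) = 1.66122 rad.
On the unit sphere the arc length equals the central angle: 1.6612.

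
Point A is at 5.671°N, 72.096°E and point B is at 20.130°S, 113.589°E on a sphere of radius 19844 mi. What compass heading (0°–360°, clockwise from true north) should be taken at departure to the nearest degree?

124°

With φ₁ = 0.0990, φ₂ = -0.3513, Δλ = 0.7242 rad, the forward-azimuth formula gives
θ = atan2( sin Δλ cos φ₂ , cos φ₁ sin φ₂ − sin φ₁ cos φ₂ cos Δλ ) = atan2(0.6221, -0.4120) = 123.51°.
So the initial bearing is 124°.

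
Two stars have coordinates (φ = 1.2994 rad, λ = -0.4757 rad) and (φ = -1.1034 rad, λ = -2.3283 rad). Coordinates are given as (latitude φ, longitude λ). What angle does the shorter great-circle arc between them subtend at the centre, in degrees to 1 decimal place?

153.3°

With latitudes φ₁ = 74.450°, φ₂ = -63.220° and longitude difference Δλ = -106.146°:
cos c = sin φ₁ sin φ₂ + cos φ₁ cos φ₂ cos Δλ = (0.9634)(-0.8927) + (0.2681)(0.4506)(-0.2781) = -0.89366,
so c = arccos(-0.89366) = 2.67623 rad.
So the angular separation is 153.3°.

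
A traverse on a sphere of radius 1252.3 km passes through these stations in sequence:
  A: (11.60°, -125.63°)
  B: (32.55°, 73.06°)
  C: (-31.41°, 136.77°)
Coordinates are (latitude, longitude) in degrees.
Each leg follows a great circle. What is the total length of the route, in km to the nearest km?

4813 km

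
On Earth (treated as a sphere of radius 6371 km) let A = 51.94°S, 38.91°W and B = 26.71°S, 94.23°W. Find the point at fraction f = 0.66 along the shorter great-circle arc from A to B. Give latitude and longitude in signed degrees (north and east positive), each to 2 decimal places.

The central angle between A and B is δ = 0.8403 rad.
With f = 0.66, the slerp weights are sin((1−f)δ)/sin δ = 0.3784 and sin(fδ)/sin δ = 0.7070.
Weighted sum of the unit vectors: (0.3784)·(0.4797,-0.3872,-0.7874) + (0.7070)·(-0.0659,-0.8909,-0.4495) = (0.1349, -0.7763, -0.6157).
Converting back: φ = atan2(z, √(x²+y²)) = -38.00°, λ = atan2(y, x) = -80.14°.

-38.00°, -80.14°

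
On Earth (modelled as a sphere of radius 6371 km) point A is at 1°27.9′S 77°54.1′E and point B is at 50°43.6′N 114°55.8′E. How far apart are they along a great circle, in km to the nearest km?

In radians: φ₁ = -0.0256, φ₂ = 0.8853, Δλ = 37.028° = 0.6463 rad.
cos c = sin φ₁ sin φ₂ + cos φ₁ cos φ₂ cos Δλ = (-0.0256)(0.7741) + (0.9997)(0.6330)(0.7983) = 0.48541,
so c = arccos(0.48541) = 1.06397 rad.
Distance = R·c = 6371 × 1.0640 ≈ 6779 km.

6779 km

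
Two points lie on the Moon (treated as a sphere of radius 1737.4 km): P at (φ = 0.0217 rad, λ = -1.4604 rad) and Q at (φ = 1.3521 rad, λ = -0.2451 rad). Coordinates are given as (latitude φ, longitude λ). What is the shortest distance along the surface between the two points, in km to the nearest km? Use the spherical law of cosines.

2561 km

With latitudes φ₁ = 1.243°, φ₂ = 77.470° and longitude difference Δλ = 69.632°:
cos c = sin φ₁ sin φ₂ + cos φ₁ cos φ₂ cos Δλ = (0.0217)(0.9762) + (0.9998)(0.2170)(0.3481) = 0.09668,
so c = arccos(0.09668) = 1.47397 rad.
Distance = R·c = 1737.4 × 1.4740 ≈ 2561 km.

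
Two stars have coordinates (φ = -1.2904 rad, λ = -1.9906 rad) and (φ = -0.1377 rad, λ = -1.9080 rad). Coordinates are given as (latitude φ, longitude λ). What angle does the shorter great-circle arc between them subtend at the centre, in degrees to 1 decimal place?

In radians: φ₁ = -1.2904, φ₂ = -0.1377, Δλ = 4.733° = 0.0826 rad.
Haversine: a = sin²(Δφ/2) + cos φ₁ cos φ₂ sin²(Δλ/2) = 0.2970 + (0.2767)(0.9905)(0.0017) = 0.29746.
Central angle c = 2·arcsin(√a) = 1.15372 rad.
So the angular separation is 66.1°.

66.1°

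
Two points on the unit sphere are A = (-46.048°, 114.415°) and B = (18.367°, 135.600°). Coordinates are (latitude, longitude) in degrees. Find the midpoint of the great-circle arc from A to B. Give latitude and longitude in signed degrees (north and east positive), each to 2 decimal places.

-14.07°, 126.67°

Central angle δ = 1.1731 rad. Interpolating on the sphere with fraction f = 0.5:
P = [sin((1−f)δ)·A + sin(fδ)·B] / sin δ = 0.6003·A + 0.6003·B in Cartesian coordinates,
giving P = (-0.5793, 0.7780, -0.2430), i.e. latitude -14.07°, longitude 126.67°.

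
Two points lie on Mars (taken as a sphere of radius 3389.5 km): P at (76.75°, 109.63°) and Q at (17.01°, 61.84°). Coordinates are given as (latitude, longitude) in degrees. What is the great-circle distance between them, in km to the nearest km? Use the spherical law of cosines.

Let φ₁ = 1.3395 rad, φ₂ = 0.2969 rad, and Δλ = -0.8341 rad.
cos c = sin φ₁ sin φ₂ + cos φ₁ cos φ₂ cos Δλ = (0.9734)(0.2925) + (0.2292)(0.9563)(0.6718) = 0.43200,
so c = arccos(0.43200) = 1.12408 rad.
Distance = R·c = 3389.5 × 1.1241 ≈ 3810 km.

3810 km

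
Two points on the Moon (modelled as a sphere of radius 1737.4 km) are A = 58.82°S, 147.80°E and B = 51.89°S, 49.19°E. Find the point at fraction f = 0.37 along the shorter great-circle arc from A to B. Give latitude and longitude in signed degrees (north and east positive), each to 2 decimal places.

The central angle between A and B is δ = 0.8952 rad.
With f = 0.37, the slerp weights are sin((1−f)δ)/sin δ = 0.6850 and sin(fδ)/sin δ = 0.4168.
Weighted sum of the unit vectors: (0.6850)·(-0.4381,0.2759,-0.8555) + (0.4168)·(0.4034,0.4671,-0.7868) = (-0.1320, 0.3837, -0.9140).
Converting back: φ = atan2(z, √(x²+y²)) = -66.06°, λ = atan2(y, x) = 108.99°.

-66.06°, 108.99°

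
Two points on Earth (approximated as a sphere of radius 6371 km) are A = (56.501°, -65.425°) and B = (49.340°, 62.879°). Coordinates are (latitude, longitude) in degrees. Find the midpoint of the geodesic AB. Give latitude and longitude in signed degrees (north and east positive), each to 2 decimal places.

The central angle between A and B is δ = 1.1487 rad.
With f = 0.5, the slerp weights are sin((1−f)δ)/sin δ = 0.5956 and sin(fδ)/sin δ = 0.5956.
Weighted sum of the unit vectors: (0.5956)·(0.2295,-0.5019,0.8339) + (0.5956)·(0.2970,0.5799,0.7586) = (0.3136, 0.0465, 0.9484).
Converting back: φ = atan2(z, √(x²+y²)) = 71.52°, λ = atan2(y, x) = 8.43°.

71.52°, 8.43°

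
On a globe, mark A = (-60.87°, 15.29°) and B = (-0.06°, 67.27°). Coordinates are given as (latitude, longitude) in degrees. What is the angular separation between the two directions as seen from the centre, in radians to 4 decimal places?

1.2653 rad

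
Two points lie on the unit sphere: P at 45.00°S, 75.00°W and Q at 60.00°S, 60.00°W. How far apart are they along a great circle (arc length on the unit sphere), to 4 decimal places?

0.3049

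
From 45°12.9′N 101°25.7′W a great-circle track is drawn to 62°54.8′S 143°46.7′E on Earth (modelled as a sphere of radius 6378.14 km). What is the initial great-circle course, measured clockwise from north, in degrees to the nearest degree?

With φ₁ = 0.7892, φ₂ = -1.0980, Δλ = -2.0035 rad, the forward-azimuth formula gives
θ = atan2( sin Δλ cos φ₂ , cos φ₁ sin φ₂ − sin φ₁ cos φ₂ cos Δλ ) = atan2(-0.4134, -0.4917) = -139.94°.
Adding 360° brings this into [0°, 360°): 220°.

220°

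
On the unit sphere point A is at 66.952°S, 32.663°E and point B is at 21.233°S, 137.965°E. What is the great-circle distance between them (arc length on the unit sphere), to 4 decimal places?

1.3316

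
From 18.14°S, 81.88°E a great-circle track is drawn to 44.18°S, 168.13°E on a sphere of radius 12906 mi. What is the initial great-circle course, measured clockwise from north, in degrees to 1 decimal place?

132.1°

With φ₁ = -0.3166, φ₂ = -0.7711, Δλ = 1.5053 rad, the forward-azimuth formula gives
θ = atan2( sin Δλ cos φ₂ , cos φ₁ sin φ₂ − sin φ₁ cos φ₂ cos Δλ ) = atan2(0.7156, -0.6477) = 132.15°.
So the initial bearing is 132.1°.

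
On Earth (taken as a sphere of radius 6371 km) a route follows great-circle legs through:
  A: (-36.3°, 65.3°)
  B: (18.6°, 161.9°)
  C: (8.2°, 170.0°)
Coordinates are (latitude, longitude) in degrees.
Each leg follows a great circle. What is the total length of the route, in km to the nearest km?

13243 km

Leg A→B: central angle 1.8511 rad, distance 11793.2 km.
Leg B→C: central angle 0.2276 rad, distance 1450.0 km.
Total: 11793.2 + 1450.0 ≈ 13243 km.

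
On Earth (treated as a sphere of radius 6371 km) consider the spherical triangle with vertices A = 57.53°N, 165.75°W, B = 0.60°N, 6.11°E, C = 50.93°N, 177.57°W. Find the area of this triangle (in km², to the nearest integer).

Side lengths (central angles): a = 2.2406, b = 0.1663, c = 2.1207 rad; semiperimeter s = 2.2638.
By l'Huilier's theorem, tan(E/4) = √[tan(s/2) tan((s−a)/2) tan((s−b)/2) tan((s−c)/2)], giving spherical excess E = 0.2218 rad.
Area = E·R² = 0.2218 × (6371)² ≈ 9004091 km².

9004091 km²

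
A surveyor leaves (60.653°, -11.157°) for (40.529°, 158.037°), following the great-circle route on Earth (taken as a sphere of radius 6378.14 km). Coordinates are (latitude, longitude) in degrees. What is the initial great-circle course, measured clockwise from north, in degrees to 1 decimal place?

8.4°

Δλ = 169.194° = 2.9530 rad.
y = sin Δλ · cos φ₂ = (0.1875)(0.7601) = 0.1425
x = cos φ₁ sin φ₂ − sin φ₁ cos φ₂ cos Δλ = (0.4901)(0.6498) − (0.8717)(0.7601)(-0.9823) = 0.9693
θ = atan2(y, x) = 8.36°, so the bearing is 8.4°.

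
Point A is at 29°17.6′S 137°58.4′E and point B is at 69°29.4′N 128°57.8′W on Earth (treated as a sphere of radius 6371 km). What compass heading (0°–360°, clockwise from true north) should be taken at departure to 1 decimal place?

23.4°

With φ₁ = -0.5113, φ₂ = 1.2128, Δλ = 1.6243 rad, the forward-azimuth formula gives
θ = atan2( sin Δλ cos φ₂ , cos φ₁ sin φ₂ − sin φ₁ cos φ₂ cos Δλ ) = atan2(0.3499, 0.8077) = 23.42°.
So the initial bearing is 23.4°.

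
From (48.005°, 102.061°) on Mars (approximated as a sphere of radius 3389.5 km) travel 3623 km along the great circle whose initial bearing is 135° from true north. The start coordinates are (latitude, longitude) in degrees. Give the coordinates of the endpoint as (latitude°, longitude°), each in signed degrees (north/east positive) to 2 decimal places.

Angular distance δ = d/R = 3623/3389.5 = 1.06889 rad; initial bearing θ = 2.3562 rad.
sin φ₂ = sin φ₁ cos δ + cos φ₁ sin δ cos θ = (0.7432)(0.4811) + (0.6691)(0.8767)(-0.7071) = -0.0572, so φ₂ = -3.28°.
Δλ = atan2(sin θ sin δ cos φ₁, cos δ − sin φ₁ sin φ₂) = atan2(0.4148, 0.5236) = 38.383°.
λ₂ = 102.061° + 38.383° = 140.44°.

-3.28°, 140.44°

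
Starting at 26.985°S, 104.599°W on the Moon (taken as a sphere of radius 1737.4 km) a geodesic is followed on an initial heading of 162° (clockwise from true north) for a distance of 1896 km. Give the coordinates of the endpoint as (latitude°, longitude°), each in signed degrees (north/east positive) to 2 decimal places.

-74.00°, -20.48°

Angular distance δ = d/R = 1896/1737.4 = 1.09129 rad; initial bearing θ = 2.8274 rad.
sin φ₂ = sin φ₁ cos δ + cos φ₁ sin δ cos θ = (-0.4538)(0.4613) + (0.8911)(0.8872)(-0.9511) = -0.9613, so φ₂ = -74.00°.
Δλ = atan2(sin θ sin δ cos φ₁, cos δ − sin φ₁ sin φ₂) = atan2(0.2443, 0.0252) = 84.120°.
λ₂ = -104.599° + 84.120° = -20.48°.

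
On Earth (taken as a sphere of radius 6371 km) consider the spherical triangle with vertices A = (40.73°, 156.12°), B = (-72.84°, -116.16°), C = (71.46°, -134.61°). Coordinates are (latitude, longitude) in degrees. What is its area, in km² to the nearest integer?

79696799 km²

Side lengths (central angles): a = 2.5268, b = 0.7899, c = 2.2326 rad; semiperimeter s = 2.7747.
By l'Huilier's theorem, tan(E/4) = √[tan(s/2) tan((s−a)/2) tan((s−b)/2) tan((s−c)/2)], giving spherical excess E = 1.9635 rad.
Area = E·R² = 1.9635 × (6371)² ≈ 79696799 km².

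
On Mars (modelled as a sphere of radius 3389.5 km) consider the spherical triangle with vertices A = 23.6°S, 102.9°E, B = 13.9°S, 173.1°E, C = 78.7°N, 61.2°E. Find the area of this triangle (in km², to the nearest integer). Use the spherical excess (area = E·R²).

18456059 km²

Side lengths (central angles): a = 1.8823, b = 1.8323, c = 1.1620 rad; semiperimeter s = 2.4383.
By l'Huilier's theorem, tan(E/4) = √[tan(s/2) tan((s−a)/2) tan((s−b)/2) tan((s−c)/2)], giving spherical excess E = 1.6065 rad.
Area = E·R² = 1.6065 × (3389.5)² ≈ 18456059 km².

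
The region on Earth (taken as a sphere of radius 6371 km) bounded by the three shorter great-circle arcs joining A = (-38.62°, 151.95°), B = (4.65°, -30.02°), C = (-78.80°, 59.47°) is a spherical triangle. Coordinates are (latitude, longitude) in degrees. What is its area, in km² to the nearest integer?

Side lengths (central angles): a = 1.6487, b = 0.9202, c = 2.5479 rad; semiperimeter s = 2.5584.
By l'Huilier's theorem, tan(E/4) = √[tan(s/2) tan((s−a)/2) tan((s−b)/2) tan((s−c)/2)], giving spherical excess E = 0.3810 rad.
Area = E·R² = 0.3810 × (6371)² ≈ 15464382 km².

15464382 km²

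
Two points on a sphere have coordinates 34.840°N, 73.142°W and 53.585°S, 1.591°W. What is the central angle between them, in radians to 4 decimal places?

With latitudes φ₁ = 34.840°, φ₂ = -53.585° and longitude difference Δλ = 71.551°:
Haversine: a = sin²(Δφ/2) + cos φ₁ cos φ₂ sin²(Δλ/2) = 0.4863 + (0.8208)(0.5936)(0.3418) = 0.65277.
Central angle c = 2·arcsin(√a) = 1.88131 rad.
So the angular separation is 1.8813 rad.

1.8813 rad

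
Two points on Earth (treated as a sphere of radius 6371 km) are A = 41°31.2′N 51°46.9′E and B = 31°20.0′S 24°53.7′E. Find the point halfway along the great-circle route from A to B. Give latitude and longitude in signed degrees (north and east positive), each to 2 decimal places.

Central angle δ = 1.3431 rad. Interpolating on the sphere with fraction f = 0.5:
P = [sin((1−f)δ)·A + sin(fδ)·B] / sin δ = 0.6387·A + 0.6387·B in Cartesian coordinates,
giving P = (0.7907, 0.6054, 0.0912), i.e. latitude 5.24°, longitude 37.44°.

5.24°, 37.44°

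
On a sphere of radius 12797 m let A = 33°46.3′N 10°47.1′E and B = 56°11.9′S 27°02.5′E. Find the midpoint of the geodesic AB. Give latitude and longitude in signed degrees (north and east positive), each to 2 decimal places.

-11.32°, 17.29°

The central angle between A and B is δ = 1.5888 rad.
With f = 0.5, the slerp weights are sin((1−f)δ)/sin δ = 0.7135 and sin(fδ)/sin δ = 0.7135.
Weighted sum of the unit vectors: (0.7135)·(0.8166,0.1555,0.5559) + (0.7135)·(0.4955,0.2529,-0.8310) = (0.9362, 0.2915, -0.1963).
Converting back: φ = atan2(z, √(x²+y²)) = -11.32°, λ = atan2(y, x) = 17.29°.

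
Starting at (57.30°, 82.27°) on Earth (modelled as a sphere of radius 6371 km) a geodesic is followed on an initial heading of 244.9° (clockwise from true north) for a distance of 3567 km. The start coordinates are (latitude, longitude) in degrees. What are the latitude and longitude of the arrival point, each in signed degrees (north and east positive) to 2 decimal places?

36.25°, 45.66°

Angular distance δ = d/R = 3567/6371 = 0.55988 rad; initial bearing θ = 4.2743 rad.
sin φ₂ = sin φ₁ cos δ + cos φ₁ sin δ cos θ = (0.8415)(0.8473) + (0.5402)(0.5311)(-0.4242) = 0.5913, so φ₂ = 36.25°.
Δλ = atan2(sin θ sin δ cos φ₁, cos δ − sin φ₁ sin φ₂) = atan2(-0.2598, 0.3497) = -36.610°.
λ₂ = 82.270° − 36.610° = 45.66°.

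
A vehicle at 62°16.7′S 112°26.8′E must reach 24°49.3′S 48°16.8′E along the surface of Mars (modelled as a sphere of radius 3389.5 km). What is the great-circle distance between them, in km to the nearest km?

3328 km

With latitudes φ₁ = -62.278°, φ₂ = -24.822° and longitude difference Δλ = -64.167°:
cos c = sin φ₁ sin φ₂ + cos φ₁ cos φ₂ cos Δλ = (-0.8852)(-0.4198) + (0.4652)(0.9076)(0.4358) = 0.55559,
so c = arccos(0.55559) = 0.98173 rad.
Distance = R·c = 3389.5 × 0.9817 ≈ 3328 km.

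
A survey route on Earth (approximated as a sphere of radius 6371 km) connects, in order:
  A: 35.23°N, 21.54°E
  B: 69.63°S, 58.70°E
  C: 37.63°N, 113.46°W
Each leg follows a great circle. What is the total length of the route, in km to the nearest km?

Leg A→B: central angle 1.8904 rad, distance 12043.7 km.
Leg B→C: central angle 2.5782 rad, distance 16426.0 km.
Total: 12043.7 + 16426.0 ≈ 28470 km.

28470 km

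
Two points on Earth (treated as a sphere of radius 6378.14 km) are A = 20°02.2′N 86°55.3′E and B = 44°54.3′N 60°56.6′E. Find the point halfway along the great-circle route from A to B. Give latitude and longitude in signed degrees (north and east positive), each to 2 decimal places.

33.13°, 75.79°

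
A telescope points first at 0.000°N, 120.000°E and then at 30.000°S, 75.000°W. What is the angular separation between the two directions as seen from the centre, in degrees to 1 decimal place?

Let φ₁ = 0.0000 rad, φ₂ = -0.5236 rad, and Δλ = 2.8798 rad.
Haversine: a = sin²(Δφ/2) + cos φ₁ cos φ₂ sin²(Δλ/2) = 0.0670 + (1.0000)(0.8660)(0.9830) = 0.91826.
Central angle c = 2·arcsin(√a) = 2.56169 rad.
So the angular separation is 146.8°.

146.8°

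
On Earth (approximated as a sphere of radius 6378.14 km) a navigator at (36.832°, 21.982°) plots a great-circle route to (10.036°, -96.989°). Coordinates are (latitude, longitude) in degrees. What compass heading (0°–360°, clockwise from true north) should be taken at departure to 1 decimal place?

296.3°

With φ₁ = 0.6428, φ₂ = 0.1752, Δλ = -2.0764 rad, the forward-azimuth formula gives
θ = atan2( sin Δλ cos φ₂ , cos φ₁ sin φ₂ − sin φ₁ cos φ₂ cos Δλ ) = atan2(-0.8615, 0.4254) = -63.72°.
Adding 360° brings this into [0°, 360°): 296.3°.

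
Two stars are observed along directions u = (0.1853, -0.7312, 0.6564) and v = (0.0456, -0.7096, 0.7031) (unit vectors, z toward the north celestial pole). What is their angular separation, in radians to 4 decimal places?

u·v = 0.9888; |u| = 0.9999, |v| = 1.0000.
cos θ = (u·v)/(|u||v|) = 0.9889, so θ = 0.1490 rad.

0.1490 rad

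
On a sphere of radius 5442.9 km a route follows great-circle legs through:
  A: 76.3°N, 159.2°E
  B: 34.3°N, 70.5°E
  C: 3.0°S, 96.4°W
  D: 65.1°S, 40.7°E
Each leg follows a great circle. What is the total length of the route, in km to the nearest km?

Leg A→B: central angle 0.9861 rad, distance 5367.3 km.
Leg B→C: central angle 2.5553 rad, distance 13908.2 km.
Leg C→D: central angle 1.8344 rad, distance 9984.3 km.
Total: 5367.3 + 13908.2 + 9984.3 ≈ 29260 km.

29260 km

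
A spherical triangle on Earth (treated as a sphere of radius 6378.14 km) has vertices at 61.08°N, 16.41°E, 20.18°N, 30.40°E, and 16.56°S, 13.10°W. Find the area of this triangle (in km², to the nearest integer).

Side lengths (central angles): a = 0.9833, b = 1.4163, c = 0.7342 rad; semiperimeter s = 1.5669.
By l'Huilier's theorem, tan(E/4) = √[tan(s/2) tan((s−a)/2) tan((s−b)/2) tan((s−c)/2)], giving spherical excess E = 0.3983 rad.
Area = E·R² = 0.3983 × (6378.14)² ≈ 16202795 km².

16202795 km²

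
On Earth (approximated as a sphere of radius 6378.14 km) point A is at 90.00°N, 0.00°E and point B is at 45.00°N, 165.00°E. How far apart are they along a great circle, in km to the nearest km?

Let φ₁ = 1.5708 rad, φ₂ = 0.7854 rad, and Δλ = 2.8798 rad.
cos c = sin φ₁ sin φ₂ + cos φ₁ cos φ₂ cos Δλ = (1.0000)(0.7071) + (0.0000)(0.7071)(-0.9659) = 0.70711,
so c = arccos(0.70711) = 0.78540 rad.
Distance = R·c = 6378.14 × 0.7854 ≈ 5009 km.

5009 km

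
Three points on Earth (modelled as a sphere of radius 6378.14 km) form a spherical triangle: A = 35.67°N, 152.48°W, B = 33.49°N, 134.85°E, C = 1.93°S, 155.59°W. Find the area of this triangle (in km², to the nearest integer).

Side lengths (central angles): a = 1.2948, b = 0.6582, c = 1.0198 rad; semiperimeter s = 1.4864.
By l'Huilier's theorem, tan(E/4) = √[tan(s/2) tan((s−a)/2) tan((s−b)/2) tan((s−c)/2)], giving spherical excess E = 0.3829 rad.
Area = E·R² = 0.3829 × (6378.14)² ≈ 15578578 km².

15578578 km²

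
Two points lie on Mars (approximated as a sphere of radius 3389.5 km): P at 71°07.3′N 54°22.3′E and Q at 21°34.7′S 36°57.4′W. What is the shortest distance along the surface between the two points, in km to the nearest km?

Let φ₁ = 1.2413 rad, φ₂ = -0.3766 rad, and Δλ = -1.5940 rad.
cos c = sin φ₁ sin φ₂ + cos φ₁ cos φ₂ cos Δλ = (0.9462)(-0.3678) + (0.3236)(0.9299)(-0.0232) = -0.35496,
so c = arccos(-0.35496) = 1.93367 rad.
Distance = R·c = 3389.5 × 1.9337 ≈ 6554 km.

6554 km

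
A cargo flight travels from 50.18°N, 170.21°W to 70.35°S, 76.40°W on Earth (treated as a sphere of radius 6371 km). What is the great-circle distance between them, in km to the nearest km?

15293 km

In radians: φ₁ = 0.8758, φ₂ = -1.2278, Δλ = 93.810° = 1.6373 rad.
Haversine: a = sin²(Δφ/2) + cos φ₁ cos φ₂ sin²(Δλ/2) = 0.7540 + (0.6404)(0.3363)(0.5332) = 0.86882.
Central angle c = 2·arcsin(√a) = 2.40037 rad.
Distance = R·c = 6371 × 2.4004 ≈ 15293 km.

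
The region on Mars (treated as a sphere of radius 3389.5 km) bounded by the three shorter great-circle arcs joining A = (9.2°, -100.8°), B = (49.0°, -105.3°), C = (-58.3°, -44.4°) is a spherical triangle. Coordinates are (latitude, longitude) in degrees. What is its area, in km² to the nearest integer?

Side lengths (central angles): a = 2.0651, b = 1.4192, c = 0.6978 rad; semiperimeter s = 2.0910.
By l'Huilier's theorem, tan(E/4) = √[tan(s/2) tan((s−a)/2) tan((s−b)/2) tan((s−c)/2)], giving spherical excess E = 0.3225 rad.
Area = E·R² = 0.3225 × (3389.5)² ≈ 3704805 km².

3704805 km²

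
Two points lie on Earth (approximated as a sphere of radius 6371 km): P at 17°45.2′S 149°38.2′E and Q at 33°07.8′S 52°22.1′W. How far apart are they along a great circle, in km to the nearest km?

13893 km

In radians: φ₁ = -0.3099, φ₂ = -0.5782, Δλ = 157.995° = 2.7575 rad.
cos c = sin φ₁ sin φ₂ + cos φ₁ cos φ₂ cos Δλ = (-0.3049)(-0.5465) + (0.9524)(0.8374)(-0.9272) = -0.57280,
so c = arccos(-0.57280) = 2.18071 rad.
Distance = R·c = 6371 × 2.1807 ≈ 13893 km.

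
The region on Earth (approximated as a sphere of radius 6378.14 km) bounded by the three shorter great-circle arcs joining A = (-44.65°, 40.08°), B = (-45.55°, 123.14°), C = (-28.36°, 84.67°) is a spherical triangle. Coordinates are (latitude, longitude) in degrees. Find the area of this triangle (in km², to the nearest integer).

Side lengths (central angles): a = 0.6066, b = 0.6767, c = 0.9741 rad; semiperimeter s = 1.1287.
By l'Huilier's theorem, tan(E/4) = √[tan(s/2) tan((s−a)/2) tan((s−b)/2) tan((s−c)/2)], giving spherical excess E = 0.2193 rad.
Area = E·R² = 0.2193 × (6378.14)² ≈ 8921564 km².

8921564 km²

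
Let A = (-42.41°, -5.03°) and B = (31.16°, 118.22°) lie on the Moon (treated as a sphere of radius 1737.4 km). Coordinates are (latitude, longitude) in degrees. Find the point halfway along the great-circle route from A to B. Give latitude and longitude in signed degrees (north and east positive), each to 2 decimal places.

The central angle between A and B is δ = 2.3398 rad.
With f = 0.5, the slerp weights are sin((1−f)δ)/sin δ = 1.2812 and sin(fδ)/sin δ = 1.2812.
Weighted sum of the unit vectors: (1.2812)·(0.7355,-0.0647,-0.6744) + (1.2812)·(-0.4046,0.7540,0.5174) = (0.4239, 0.8831, -0.2011).
Converting back: φ = atan2(z, √(x²+y²)) = -11.60°, λ = atan2(y, x) = 64.36°.

-11.60°, 64.36°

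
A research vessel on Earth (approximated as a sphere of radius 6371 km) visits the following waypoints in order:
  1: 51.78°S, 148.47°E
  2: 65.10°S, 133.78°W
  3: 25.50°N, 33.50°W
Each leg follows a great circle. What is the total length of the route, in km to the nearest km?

17470 km

Leg 1→2: central angle 0.6953 rad, distance 4429.6 km.
Leg 2→3: central angle 2.0469 rad, distance 13040.7 km.
Total: 4429.6 + 13040.7 ≈ 17470 km.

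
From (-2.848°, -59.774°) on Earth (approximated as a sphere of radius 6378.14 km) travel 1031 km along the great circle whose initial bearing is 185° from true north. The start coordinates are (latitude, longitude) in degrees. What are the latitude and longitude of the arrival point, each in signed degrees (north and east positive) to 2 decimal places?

Angular distance δ = d/R = 1031/6378.14 = 0.16165 rad; initial bearing θ = 3.2289 rad.
sin φ₂ = sin φ₁ cos δ + cos φ₁ sin δ cos θ = (-0.0497)(0.9870) + (0.9988)(0.1609)(-0.9962) = -0.2092, so φ₂ = -12.07°.
Δλ = atan2(sin θ sin δ cos φ₁, cos δ − sin φ₁ sin φ₂) = atan2(-0.0140, 0.9766) = -0.822°.
λ₂ = -59.774° − 0.822° = -60.60°.

-12.07°, -60.60°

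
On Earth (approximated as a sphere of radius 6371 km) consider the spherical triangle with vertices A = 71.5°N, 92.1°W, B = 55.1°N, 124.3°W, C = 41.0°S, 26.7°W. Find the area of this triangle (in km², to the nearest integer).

27860518 km²

Side lengths (central angles): a = 2.2083, b = 2.1205, c = 0.3726 rad; semiperimeter s = 2.3507.
By l'Huilier's theorem, tan(E/4) = √[tan(s/2) tan((s−a)/2) tan((s−b)/2) tan((s−c)/2)], giving spherical excess E = 0.6864 rad.
Area = E·R² = 0.6864 × (6371)² ≈ 27860518 km².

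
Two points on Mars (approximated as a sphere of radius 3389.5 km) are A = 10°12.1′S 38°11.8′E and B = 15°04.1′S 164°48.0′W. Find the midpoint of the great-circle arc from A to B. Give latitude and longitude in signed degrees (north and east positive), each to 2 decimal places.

-48.32°, 114.02°

Central angle δ = 2.5477 rad. Interpolating on the sphere with fraction f = 0.5:
P = [sin((1−f)δ)·A + sin(fδ)·B] / sin δ = 1.7089·A + 1.7089·B in Cartesian coordinates,
giving P = (-0.2706, 0.6074, -0.7469), i.e. latitude -48.32°, longitude 114.02°.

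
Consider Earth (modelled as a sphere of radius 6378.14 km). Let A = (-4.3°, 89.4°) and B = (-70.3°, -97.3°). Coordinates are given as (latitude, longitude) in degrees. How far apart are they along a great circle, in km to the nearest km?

11718 km

Let φ₁ = -0.0750 rad, φ₂ = -1.2270 rad, and Δλ = 3.0247 rad.
cos c = sin φ₁ sin φ₂ + cos φ₁ cos φ₂ cos Δλ = (-0.0750)(-0.9415) + (0.9972)(0.3371)(-0.9932) = -0.26326,
so c = arccos(-0.26326) = 1.83720 rad.
Distance = R·c = 6378.14 × 1.8372 ≈ 11718 km.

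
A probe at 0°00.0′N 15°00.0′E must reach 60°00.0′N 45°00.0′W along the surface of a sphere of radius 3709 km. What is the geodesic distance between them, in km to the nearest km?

4889 km

In radians: φ₁ = 0.0000, φ₂ = 1.0472, Δλ = -60.000° = -1.0472 rad.
cos c = sin φ₁ sin φ₂ + cos φ₁ cos φ₂ cos Δλ = (0.0000)(0.8660) + (1.0000)(0.5000)(0.5000) = 0.25000,
so c = arccos(0.25000) = 1.31812 rad.
Distance = R·c = 3709 × 1.3181 ≈ 4889 km.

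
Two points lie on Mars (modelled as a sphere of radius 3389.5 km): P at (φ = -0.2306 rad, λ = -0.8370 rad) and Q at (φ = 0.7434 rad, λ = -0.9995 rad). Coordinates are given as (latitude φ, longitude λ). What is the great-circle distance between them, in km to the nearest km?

3340 km

Let φ₁ = -0.2306 rad, φ₂ = 0.7434 rad, and Δλ = -0.1625 rad.
cos c = sin φ₁ sin φ₂ + cos φ₁ cos φ₂ cos Δλ = (-0.2286)(0.6768) + (0.9735)(0.7362)(0.9868) = 0.55255,
so c = arccos(0.55255) = 0.98537 rad.
Distance = R·c = 3389.5 × 0.9854 ≈ 3340 km.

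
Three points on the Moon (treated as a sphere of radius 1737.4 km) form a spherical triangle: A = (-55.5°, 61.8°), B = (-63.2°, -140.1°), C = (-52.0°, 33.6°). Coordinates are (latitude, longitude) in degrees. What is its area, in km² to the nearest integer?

Side lengths (central angles): a = 1.1291, b = 0.2952, c = 1.0488 rad; semiperimeter s = 1.2365.
By l'Huilier's theorem, tan(E/4) = √[tan(s/2) tan((s−a)/2) tan((s−b)/2) tan((s−c)/2)], giving spherical excess E = 0.1711 rad.
Area = E·R² = 0.1711 × (1737.4)² ≈ 516513 km².

516513 km²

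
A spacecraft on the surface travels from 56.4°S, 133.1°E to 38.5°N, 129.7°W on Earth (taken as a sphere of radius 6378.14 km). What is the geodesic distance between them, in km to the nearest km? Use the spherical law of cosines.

In radians: φ₁ = -0.9844, φ₂ = 0.6720, Δλ = 97.200° = 1.6965 rad.
cos c = sin φ₁ sin φ₂ + cos φ₁ cos φ₂ cos Δλ = (-0.8329)(0.6225) + (0.5534)(0.7826)(-0.1253) = -0.57279,
so c = arccos(-0.57279) = 2.18070 rad.
Distance = R·c = 6378.14 × 2.1807 ≈ 13909 km.

13909 km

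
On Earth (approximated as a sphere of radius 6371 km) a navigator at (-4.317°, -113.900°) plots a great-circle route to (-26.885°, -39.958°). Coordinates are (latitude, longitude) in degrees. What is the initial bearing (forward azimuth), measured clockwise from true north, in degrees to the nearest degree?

Δλ = 73.942° = 1.2905 rad.
y = sin Δλ · cos φ₂ = (0.9610)(0.8919) = 0.8571
x = cos φ₁ sin φ₂ − sin φ₁ cos φ₂ cos Δλ = (0.9972)(-0.4522) − (-0.0753)(0.8919)(0.2766) = -0.4323
θ = atan2(y, x) = 116.77°, so the bearing is 117°.

117°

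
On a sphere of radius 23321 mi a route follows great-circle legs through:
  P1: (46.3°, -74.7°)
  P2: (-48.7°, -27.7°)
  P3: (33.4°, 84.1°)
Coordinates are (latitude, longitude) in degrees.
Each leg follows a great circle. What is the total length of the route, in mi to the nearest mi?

94271 mi

Leg P1→P2: central angle 1.8051 rad, distance 42096.6 mi.
Leg P2→P3: central angle 2.2372 rad, distance 52174.3 mi.
Total: 42096.6 + 52174.3 ≈ 94271 mi.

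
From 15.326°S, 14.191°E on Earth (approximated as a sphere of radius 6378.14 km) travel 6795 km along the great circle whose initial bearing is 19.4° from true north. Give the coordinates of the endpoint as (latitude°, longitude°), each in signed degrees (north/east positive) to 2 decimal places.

41.91°, 37.18°

Angular distance δ = d/R = 6795/6378.14 = 1.06536 rad; initial bearing θ = 0.3386 rad.
sin φ₂ = sin φ₁ cos δ + cos φ₁ sin δ cos θ = (-0.2643)(0.4842) + (0.9644)(0.8750)(0.9432) = 0.6680, so φ₂ = 41.91°.
Δλ = atan2(sin θ sin δ cos φ₁, cos δ − sin φ₁ sin φ₂) = atan2(0.2803, 0.6607) = 22.987°.
λ₂ = 14.191° + 22.987° = 37.18°.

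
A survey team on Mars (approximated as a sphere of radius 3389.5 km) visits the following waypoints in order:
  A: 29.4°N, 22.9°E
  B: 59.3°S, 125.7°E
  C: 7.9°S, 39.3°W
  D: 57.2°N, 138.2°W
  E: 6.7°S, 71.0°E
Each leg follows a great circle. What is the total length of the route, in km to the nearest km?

Leg A→B: central angle 2.1184 rad, distance 7180.3 km.
Leg B→C: central angle 1.9501 rad, distance 6609.9 km.
Leg C→D: central angle 1.7707 rad, distance 6001.7 km.
Leg D→E: central angle 2.1745 rad, distance 7370.5 km.
Total: 7180.3 + 6609.9 + 6001.7 + 7370.5 ≈ 27162 km.

27162 km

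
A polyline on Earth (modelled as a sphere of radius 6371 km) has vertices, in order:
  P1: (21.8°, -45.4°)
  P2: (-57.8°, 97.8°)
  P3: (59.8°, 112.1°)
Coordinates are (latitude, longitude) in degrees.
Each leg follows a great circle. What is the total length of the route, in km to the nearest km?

28178 km

Leg P1→P2: central angle 2.3609 rad, distance 15041.3 km.
Leg P2→P3: central angle 2.0619 rad, distance 13136.4 km.
Total: 15041.3 + 13136.4 ≈ 28178 km.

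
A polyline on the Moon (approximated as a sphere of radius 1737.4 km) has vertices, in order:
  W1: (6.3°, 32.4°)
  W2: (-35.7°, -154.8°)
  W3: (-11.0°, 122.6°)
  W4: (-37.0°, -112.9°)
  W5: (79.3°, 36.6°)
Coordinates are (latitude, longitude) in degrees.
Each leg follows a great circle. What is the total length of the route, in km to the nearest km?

14334 km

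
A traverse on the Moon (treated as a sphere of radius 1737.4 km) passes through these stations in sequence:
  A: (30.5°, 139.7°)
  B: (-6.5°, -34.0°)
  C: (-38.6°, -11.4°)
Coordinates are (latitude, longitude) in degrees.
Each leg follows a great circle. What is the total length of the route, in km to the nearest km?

Leg A→B: central angle 2.7102 rad, distance 4708.7 km.
Leg B→C: central angle 0.6641 rad, distance 1153.7 km.
Total: 4708.7 + 1153.7 ≈ 5862 km.

5862 km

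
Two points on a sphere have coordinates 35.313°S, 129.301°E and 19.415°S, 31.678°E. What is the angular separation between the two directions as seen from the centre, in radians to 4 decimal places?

1.4806 rad

In radians: φ₁ = -0.6163, φ₂ = -0.3389, Δλ = -97.623° = -1.7038 rad.
cos c = sin φ₁ sin φ₂ + cos φ₁ cos φ₂ cos Δλ = (-0.5780)(-0.3324) + (0.8160)(0.9431)(-0.1327) = 0.09005,
so c = arccos(0.09005) = 1.48062 rad.
So the angular separation is 1.4806 rad.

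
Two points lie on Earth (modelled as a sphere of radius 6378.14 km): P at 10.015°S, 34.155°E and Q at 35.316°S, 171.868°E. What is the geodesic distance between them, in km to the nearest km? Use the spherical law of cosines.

13314 km

Let φ₁ = -0.1748 rad, φ₂ = -0.6164 rad, and Δλ = 2.4035 rad.
cos c = sin φ₁ sin φ₂ + cos φ₁ cos φ₂ cos Δλ = (-0.1739)(-0.5781) + (0.9848)(0.8160)(-0.7398) = -0.49392,
so c = arccos(-0.49392) = 2.08738 rad.
Distance = R·c = 6378.14 × 2.0874 ≈ 13314 km.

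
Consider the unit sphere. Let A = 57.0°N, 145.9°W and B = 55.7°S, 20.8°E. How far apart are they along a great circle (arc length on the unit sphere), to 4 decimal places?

3.0112

In radians: φ₁ = 0.9948, φ₂ = -0.9721, Δλ = 166.700° = 2.9095 rad.
Haversine: a = sin²(Δφ/2) + cos φ₁ cos φ₂ sin²(Δλ/2) = 0.6930 + (0.5446)(0.5635)(0.9866) = 0.99576.
Central angle c = 2·arcsin(√a) = 3.01120 rad.
On the unit sphere the arc length equals the central angle: 3.0112.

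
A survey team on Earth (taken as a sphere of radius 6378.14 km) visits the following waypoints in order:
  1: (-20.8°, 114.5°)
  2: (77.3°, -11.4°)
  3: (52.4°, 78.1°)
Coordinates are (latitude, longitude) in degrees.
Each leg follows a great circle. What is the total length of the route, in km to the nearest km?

Leg 1→2: central angle 2.0566 rad, distance 13117.4 km.
Leg 2→3: central angle 0.6855 rad, distance 4372.5 km.
Total: 13117.4 + 4372.5 ≈ 17490 km.

17490 km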